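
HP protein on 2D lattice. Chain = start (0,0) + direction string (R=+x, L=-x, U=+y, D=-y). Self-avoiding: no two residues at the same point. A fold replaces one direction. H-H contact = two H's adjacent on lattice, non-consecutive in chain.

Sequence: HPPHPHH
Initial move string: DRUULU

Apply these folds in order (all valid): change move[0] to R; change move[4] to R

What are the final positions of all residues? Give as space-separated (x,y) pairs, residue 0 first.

Initial moves: DRUULU
Fold: move[0]->R => RRUULU (positions: [(0, 0), (1, 0), (2, 0), (2, 1), (2, 2), (1, 2), (1, 3)])
Fold: move[4]->R => RRUURU (positions: [(0, 0), (1, 0), (2, 0), (2, 1), (2, 2), (3, 2), (3, 3)])

Answer: (0,0) (1,0) (2,0) (2,1) (2,2) (3,2) (3,3)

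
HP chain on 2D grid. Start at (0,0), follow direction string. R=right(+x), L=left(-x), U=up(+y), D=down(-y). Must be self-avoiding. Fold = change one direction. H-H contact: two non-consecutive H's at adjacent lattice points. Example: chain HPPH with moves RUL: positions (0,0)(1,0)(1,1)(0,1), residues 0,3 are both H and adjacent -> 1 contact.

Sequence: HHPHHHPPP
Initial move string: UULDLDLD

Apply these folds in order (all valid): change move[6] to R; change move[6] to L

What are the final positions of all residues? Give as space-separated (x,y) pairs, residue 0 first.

Initial moves: UULDLDLD
Fold: move[6]->R => UULDLDRD (positions: [(0, 0), (0, 1), (0, 2), (-1, 2), (-1, 1), (-2, 1), (-2, 0), (-1, 0), (-1, -1)])
Fold: move[6]->L => UULDLDLD (positions: [(0, 0), (0, 1), (0, 2), (-1, 2), (-1, 1), (-2, 1), (-2, 0), (-3, 0), (-3, -1)])

Answer: (0,0) (0,1) (0,2) (-1,2) (-1,1) (-2,1) (-2,0) (-3,0) (-3,-1)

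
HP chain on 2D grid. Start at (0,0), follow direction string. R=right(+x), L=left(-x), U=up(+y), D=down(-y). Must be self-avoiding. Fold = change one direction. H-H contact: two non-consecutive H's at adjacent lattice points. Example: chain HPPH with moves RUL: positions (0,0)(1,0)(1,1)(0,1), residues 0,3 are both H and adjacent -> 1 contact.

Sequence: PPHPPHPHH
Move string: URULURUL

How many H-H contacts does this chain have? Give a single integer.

Positions: [(0, 0), (0, 1), (1, 1), (1, 2), (0, 2), (0, 3), (1, 3), (1, 4), (0, 4)]
H-H contact: residue 5 @(0,3) - residue 8 @(0, 4)

Answer: 1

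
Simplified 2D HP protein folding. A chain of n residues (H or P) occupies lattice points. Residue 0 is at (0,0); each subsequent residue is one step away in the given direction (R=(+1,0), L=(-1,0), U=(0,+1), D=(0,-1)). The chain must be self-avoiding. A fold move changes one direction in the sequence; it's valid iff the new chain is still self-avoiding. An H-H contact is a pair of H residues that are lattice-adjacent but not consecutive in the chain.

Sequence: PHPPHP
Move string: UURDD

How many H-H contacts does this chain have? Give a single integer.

Positions: [(0, 0), (0, 1), (0, 2), (1, 2), (1, 1), (1, 0)]
H-H contact: residue 1 @(0,1) - residue 4 @(1, 1)

Answer: 1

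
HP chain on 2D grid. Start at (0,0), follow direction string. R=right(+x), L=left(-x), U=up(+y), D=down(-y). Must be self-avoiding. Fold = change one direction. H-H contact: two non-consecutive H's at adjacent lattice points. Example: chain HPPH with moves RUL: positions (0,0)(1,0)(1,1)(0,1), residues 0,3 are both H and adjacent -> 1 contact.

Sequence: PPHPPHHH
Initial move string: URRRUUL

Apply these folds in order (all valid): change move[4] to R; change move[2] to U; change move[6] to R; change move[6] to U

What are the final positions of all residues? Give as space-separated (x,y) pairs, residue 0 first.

Answer: (0,0) (0,1) (1,1) (1,2) (2,2) (3,2) (3,3) (3,4)

Derivation:
Initial moves: URRRUUL
Fold: move[4]->R => URRRRUL (positions: [(0, 0), (0, 1), (1, 1), (2, 1), (3, 1), (4, 1), (4, 2), (3, 2)])
Fold: move[2]->U => URURRUL (positions: [(0, 0), (0, 1), (1, 1), (1, 2), (2, 2), (3, 2), (3, 3), (2, 3)])
Fold: move[6]->R => URURRUR (positions: [(0, 0), (0, 1), (1, 1), (1, 2), (2, 2), (3, 2), (3, 3), (4, 3)])
Fold: move[6]->U => URURRUU (positions: [(0, 0), (0, 1), (1, 1), (1, 2), (2, 2), (3, 2), (3, 3), (3, 4)])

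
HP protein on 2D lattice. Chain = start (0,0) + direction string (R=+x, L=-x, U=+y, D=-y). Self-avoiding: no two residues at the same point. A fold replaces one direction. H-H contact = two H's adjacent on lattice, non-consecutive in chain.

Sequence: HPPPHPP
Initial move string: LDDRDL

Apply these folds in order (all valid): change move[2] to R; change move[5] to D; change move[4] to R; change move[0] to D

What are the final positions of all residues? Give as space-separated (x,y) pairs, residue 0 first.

Initial moves: LDDRDL
Fold: move[2]->R => LDRRDL (positions: [(0, 0), (-1, 0), (-1, -1), (0, -1), (1, -1), (1, -2), (0, -2)])
Fold: move[5]->D => LDRRDD (positions: [(0, 0), (-1, 0), (-1, -1), (0, -1), (1, -1), (1, -2), (1, -3)])
Fold: move[4]->R => LDRRRD (positions: [(0, 0), (-1, 0), (-1, -1), (0, -1), (1, -1), (2, -1), (2, -2)])
Fold: move[0]->D => DDRRRD (positions: [(0, 0), (0, -1), (0, -2), (1, -2), (2, -2), (3, -2), (3, -3)])

Answer: (0,0) (0,-1) (0,-2) (1,-2) (2,-2) (3,-2) (3,-3)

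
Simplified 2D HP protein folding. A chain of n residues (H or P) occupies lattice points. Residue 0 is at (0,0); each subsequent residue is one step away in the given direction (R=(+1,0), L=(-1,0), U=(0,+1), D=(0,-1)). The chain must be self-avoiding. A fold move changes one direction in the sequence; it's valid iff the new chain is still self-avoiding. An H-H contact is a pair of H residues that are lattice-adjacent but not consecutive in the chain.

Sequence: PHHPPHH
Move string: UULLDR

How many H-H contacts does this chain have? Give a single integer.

Answer: 1

Derivation:
Positions: [(0, 0), (0, 1), (0, 2), (-1, 2), (-2, 2), (-2, 1), (-1, 1)]
H-H contact: residue 1 @(0,1) - residue 6 @(-1, 1)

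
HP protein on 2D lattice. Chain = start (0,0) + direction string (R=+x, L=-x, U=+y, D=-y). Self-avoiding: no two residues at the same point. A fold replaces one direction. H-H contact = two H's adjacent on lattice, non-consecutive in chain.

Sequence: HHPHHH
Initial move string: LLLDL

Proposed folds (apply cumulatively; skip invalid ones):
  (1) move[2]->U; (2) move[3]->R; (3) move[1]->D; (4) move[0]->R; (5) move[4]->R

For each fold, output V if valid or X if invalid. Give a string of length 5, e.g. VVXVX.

Initial: LLLDL -> [(0, 0), (-1, 0), (-2, 0), (-3, 0), (-3, -1), (-4, -1)]
Fold 1: move[2]->U => LLUDL INVALID (collision), skipped
Fold 2: move[3]->R => LLLRL INVALID (collision), skipped
Fold 3: move[1]->D => LDLDL VALID
Fold 4: move[0]->R => RDLDL VALID
Fold 5: move[4]->R => RDLDR VALID

Answer: XXVVV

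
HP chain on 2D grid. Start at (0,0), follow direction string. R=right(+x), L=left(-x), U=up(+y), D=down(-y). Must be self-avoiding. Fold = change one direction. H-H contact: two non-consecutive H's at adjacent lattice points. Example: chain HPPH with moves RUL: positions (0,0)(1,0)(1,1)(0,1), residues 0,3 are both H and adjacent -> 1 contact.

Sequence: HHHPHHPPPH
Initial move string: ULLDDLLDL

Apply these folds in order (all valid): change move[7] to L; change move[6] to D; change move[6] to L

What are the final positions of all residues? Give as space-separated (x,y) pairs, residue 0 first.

Initial moves: ULLDDLLDL
Fold: move[7]->L => ULLDDLLLL (positions: [(0, 0), (0, 1), (-1, 1), (-2, 1), (-2, 0), (-2, -1), (-3, -1), (-4, -1), (-5, -1), (-6, -1)])
Fold: move[6]->D => ULLDDLDLL (positions: [(0, 0), (0, 1), (-1, 1), (-2, 1), (-2, 0), (-2, -1), (-3, -1), (-3, -2), (-4, -2), (-5, -2)])
Fold: move[6]->L => ULLDDLLLL (positions: [(0, 0), (0, 1), (-1, 1), (-2, 1), (-2, 0), (-2, -1), (-3, -1), (-4, -1), (-5, -1), (-6, -1)])

Answer: (0,0) (0,1) (-1,1) (-2,1) (-2,0) (-2,-1) (-3,-1) (-4,-1) (-5,-1) (-6,-1)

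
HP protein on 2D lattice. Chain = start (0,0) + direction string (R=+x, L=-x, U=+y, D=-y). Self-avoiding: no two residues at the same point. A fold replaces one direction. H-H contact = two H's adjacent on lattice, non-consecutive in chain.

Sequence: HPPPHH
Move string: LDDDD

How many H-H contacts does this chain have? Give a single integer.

Positions: [(0, 0), (-1, 0), (-1, -1), (-1, -2), (-1, -3), (-1, -4)]
No H-H contacts found.

Answer: 0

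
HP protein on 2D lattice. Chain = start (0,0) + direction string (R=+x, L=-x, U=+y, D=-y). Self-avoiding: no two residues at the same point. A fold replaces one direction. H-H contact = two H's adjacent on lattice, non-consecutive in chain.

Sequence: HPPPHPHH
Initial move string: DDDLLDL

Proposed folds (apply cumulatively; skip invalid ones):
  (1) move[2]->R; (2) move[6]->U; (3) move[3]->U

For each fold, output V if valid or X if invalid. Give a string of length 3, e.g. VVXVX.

Initial: DDDLLDL -> [(0, 0), (0, -1), (0, -2), (0, -3), (-1, -3), (-2, -3), (-2, -4), (-3, -4)]
Fold 1: move[2]->R => DDRLLDL INVALID (collision), skipped
Fold 2: move[6]->U => DDDLLDU INVALID (collision), skipped
Fold 3: move[3]->U => DDDULDL INVALID (collision), skipped

Answer: XXX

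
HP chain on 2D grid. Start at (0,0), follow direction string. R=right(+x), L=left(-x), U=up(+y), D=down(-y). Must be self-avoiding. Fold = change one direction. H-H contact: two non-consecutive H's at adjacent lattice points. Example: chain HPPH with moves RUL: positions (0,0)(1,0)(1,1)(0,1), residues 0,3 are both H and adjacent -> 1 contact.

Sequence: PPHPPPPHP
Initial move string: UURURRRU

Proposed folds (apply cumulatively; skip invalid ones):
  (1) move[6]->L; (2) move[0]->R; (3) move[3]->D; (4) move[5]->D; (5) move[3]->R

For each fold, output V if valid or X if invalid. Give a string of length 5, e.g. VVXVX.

Initial: UURURRRU -> [(0, 0), (0, 1), (0, 2), (1, 2), (1, 3), (2, 3), (3, 3), (4, 3), (4, 4)]
Fold 1: move[6]->L => UURURRLU INVALID (collision), skipped
Fold 2: move[0]->R => RURURRRU VALID
Fold 3: move[3]->D => RURDRRRU VALID
Fold 4: move[5]->D => RURDRDRU VALID
Fold 5: move[3]->R => RURRRDRU VALID

Answer: XVVVV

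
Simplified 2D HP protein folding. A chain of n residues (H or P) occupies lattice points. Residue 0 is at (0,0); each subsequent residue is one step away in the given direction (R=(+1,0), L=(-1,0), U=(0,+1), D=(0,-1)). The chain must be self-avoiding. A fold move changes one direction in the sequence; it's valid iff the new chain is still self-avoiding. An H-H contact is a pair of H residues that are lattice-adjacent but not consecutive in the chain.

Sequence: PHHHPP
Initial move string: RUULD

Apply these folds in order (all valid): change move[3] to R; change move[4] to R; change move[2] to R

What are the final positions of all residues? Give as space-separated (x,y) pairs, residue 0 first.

Initial moves: RUULD
Fold: move[3]->R => RUURD (positions: [(0, 0), (1, 0), (1, 1), (1, 2), (2, 2), (2, 1)])
Fold: move[4]->R => RUURR (positions: [(0, 0), (1, 0), (1, 1), (1, 2), (2, 2), (3, 2)])
Fold: move[2]->R => RURRR (positions: [(0, 0), (1, 0), (1, 1), (2, 1), (3, 1), (4, 1)])

Answer: (0,0) (1,0) (1,1) (2,1) (3,1) (4,1)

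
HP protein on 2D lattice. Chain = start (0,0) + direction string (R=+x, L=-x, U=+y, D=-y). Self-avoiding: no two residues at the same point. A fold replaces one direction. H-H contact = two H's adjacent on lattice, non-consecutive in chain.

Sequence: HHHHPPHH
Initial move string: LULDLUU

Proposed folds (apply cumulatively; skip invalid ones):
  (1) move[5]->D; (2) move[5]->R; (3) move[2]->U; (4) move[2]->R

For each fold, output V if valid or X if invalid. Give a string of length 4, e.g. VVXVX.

Initial: LULDLUU -> [(0, 0), (-1, 0), (-1, 1), (-2, 1), (-2, 0), (-3, 0), (-3, 1), (-3, 2)]
Fold 1: move[5]->D => LULDLDU INVALID (collision), skipped
Fold 2: move[5]->R => LULDLRU INVALID (collision), skipped
Fold 3: move[2]->U => LUUDLUU INVALID (collision), skipped
Fold 4: move[2]->R => LURDLUU INVALID (collision), skipped

Answer: XXXX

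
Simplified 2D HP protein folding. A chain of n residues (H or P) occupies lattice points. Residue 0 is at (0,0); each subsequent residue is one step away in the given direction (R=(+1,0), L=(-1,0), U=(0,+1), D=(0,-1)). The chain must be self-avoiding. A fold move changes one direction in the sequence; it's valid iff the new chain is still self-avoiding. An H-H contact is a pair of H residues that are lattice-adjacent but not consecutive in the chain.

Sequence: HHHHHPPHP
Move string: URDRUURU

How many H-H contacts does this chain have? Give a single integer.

Positions: [(0, 0), (0, 1), (1, 1), (1, 0), (2, 0), (2, 1), (2, 2), (3, 2), (3, 3)]
H-H contact: residue 0 @(0,0) - residue 3 @(1, 0)

Answer: 1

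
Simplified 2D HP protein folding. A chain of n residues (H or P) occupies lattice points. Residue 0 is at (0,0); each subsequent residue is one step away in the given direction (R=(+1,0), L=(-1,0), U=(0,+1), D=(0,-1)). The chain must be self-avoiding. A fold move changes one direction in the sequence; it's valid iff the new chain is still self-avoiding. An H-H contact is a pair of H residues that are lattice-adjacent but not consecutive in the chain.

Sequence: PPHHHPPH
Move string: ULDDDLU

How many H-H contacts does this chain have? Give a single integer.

Answer: 1

Derivation:
Positions: [(0, 0), (0, 1), (-1, 1), (-1, 0), (-1, -1), (-1, -2), (-2, -2), (-2, -1)]
H-H contact: residue 4 @(-1,-1) - residue 7 @(-2, -1)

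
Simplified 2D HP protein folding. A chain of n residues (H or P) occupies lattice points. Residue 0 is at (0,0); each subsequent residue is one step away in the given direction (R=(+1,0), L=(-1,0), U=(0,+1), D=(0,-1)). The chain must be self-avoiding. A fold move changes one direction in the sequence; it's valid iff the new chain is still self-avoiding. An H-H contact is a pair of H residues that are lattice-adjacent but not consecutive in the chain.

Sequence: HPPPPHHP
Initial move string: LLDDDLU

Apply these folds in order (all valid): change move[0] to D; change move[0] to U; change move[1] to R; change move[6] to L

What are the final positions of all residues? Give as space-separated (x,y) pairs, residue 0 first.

Answer: (0,0) (0,1) (1,1) (1,0) (1,-1) (1,-2) (0,-2) (-1,-2)

Derivation:
Initial moves: LLDDDLU
Fold: move[0]->D => DLDDDLU (positions: [(0, 0), (0, -1), (-1, -1), (-1, -2), (-1, -3), (-1, -4), (-2, -4), (-2, -3)])
Fold: move[0]->U => ULDDDLU (positions: [(0, 0), (0, 1), (-1, 1), (-1, 0), (-1, -1), (-1, -2), (-2, -2), (-2, -1)])
Fold: move[1]->R => URDDDLU (positions: [(0, 0), (0, 1), (1, 1), (1, 0), (1, -1), (1, -2), (0, -2), (0, -1)])
Fold: move[6]->L => URDDDLL (positions: [(0, 0), (0, 1), (1, 1), (1, 0), (1, -1), (1, -2), (0, -2), (-1, -2)])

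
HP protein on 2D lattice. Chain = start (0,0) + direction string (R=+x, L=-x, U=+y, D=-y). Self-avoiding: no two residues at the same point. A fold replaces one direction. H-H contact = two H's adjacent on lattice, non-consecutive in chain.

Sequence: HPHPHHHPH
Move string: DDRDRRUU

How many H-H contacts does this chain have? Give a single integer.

Positions: [(0, 0), (0, -1), (0, -2), (1, -2), (1, -3), (2, -3), (3, -3), (3, -2), (3, -1)]
No H-H contacts found.

Answer: 0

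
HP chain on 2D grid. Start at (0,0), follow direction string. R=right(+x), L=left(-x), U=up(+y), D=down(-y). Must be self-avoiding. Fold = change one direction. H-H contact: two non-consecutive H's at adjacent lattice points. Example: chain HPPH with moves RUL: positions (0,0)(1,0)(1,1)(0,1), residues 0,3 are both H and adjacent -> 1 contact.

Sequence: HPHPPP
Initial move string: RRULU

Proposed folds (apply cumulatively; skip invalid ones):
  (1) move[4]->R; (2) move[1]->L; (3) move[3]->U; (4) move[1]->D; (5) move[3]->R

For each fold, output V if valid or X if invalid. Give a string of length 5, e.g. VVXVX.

Initial: RRULU -> [(0, 0), (1, 0), (2, 0), (2, 1), (1, 1), (1, 2)]
Fold 1: move[4]->R => RRULR INVALID (collision), skipped
Fold 2: move[1]->L => RLULU INVALID (collision), skipped
Fold 3: move[3]->U => RRUUU VALID
Fold 4: move[1]->D => RDUUU INVALID (collision), skipped
Fold 5: move[3]->R => RRURU VALID

Answer: XXVXV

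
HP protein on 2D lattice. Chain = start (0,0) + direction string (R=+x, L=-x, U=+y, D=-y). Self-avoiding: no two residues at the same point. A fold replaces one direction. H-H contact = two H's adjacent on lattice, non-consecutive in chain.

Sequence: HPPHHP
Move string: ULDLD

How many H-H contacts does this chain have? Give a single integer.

Positions: [(0, 0), (0, 1), (-1, 1), (-1, 0), (-2, 0), (-2, -1)]
H-H contact: residue 0 @(0,0) - residue 3 @(-1, 0)

Answer: 1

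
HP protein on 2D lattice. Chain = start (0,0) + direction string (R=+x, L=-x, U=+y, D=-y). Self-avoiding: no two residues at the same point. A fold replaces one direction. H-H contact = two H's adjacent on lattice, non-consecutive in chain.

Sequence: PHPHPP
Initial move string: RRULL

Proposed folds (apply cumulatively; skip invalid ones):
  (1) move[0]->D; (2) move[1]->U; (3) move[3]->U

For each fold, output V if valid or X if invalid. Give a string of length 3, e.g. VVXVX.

Answer: XVV

Derivation:
Initial: RRULL -> [(0, 0), (1, 0), (2, 0), (2, 1), (1, 1), (0, 1)]
Fold 1: move[0]->D => DRULL INVALID (collision), skipped
Fold 2: move[1]->U => RUULL VALID
Fold 3: move[3]->U => RUUUL VALID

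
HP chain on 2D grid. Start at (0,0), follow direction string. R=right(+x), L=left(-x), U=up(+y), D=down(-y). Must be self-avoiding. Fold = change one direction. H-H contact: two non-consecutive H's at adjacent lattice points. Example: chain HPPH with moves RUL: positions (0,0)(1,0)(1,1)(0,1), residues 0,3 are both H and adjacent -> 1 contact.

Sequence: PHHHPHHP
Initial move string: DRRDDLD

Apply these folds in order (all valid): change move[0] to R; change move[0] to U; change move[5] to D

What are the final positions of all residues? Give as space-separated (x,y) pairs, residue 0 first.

Answer: (0,0) (0,1) (1,1) (2,1) (2,0) (2,-1) (2,-2) (2,-3)

Derivation:
Initial moves: DRRDDLD
Fold: move[0]->R => RRRDDLD (positions: [(0, 0), (1, 0), (2, 0), (3, 0), (3, -1), (3, -2), (2, -2), (2, -3)])
Fold: move[0]->U => URRDDLD (positions: [(0, 0), (0, 1), (1, 1), (2, 1), (2, 0), (2, -1), (1, -1), (1, -2)])
Fold: move[5]->D => URRDDDD (positions: [(0, 0), (0, 1), (1, 1), (2, 1), (2, 0), (2, -1), (2, -2), (2, -3)])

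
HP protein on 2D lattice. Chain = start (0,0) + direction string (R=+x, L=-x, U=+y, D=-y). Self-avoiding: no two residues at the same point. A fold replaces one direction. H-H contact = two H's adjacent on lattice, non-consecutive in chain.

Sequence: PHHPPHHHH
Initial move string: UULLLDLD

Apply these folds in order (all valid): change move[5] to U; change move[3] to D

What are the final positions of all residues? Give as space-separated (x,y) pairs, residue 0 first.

Initial moves: UULLLDLD
Fold: move[5]->U => UULLLULD (positions: [(0, 0), (0, 1), (0, 2), (-1, 2), (-2, 2), (-3, 2), (-3, 3), (-4, 3), (-4, 2)])
Fold: move[3]->D => UULDLULD (positions: [(0, 0), (0, 1), (0, 2), (-1, 2), (-1, 1), (-2, 1), (-2, 2), (-3, 2), (-3, 1)])

Answer: (0,0) (0,1) (0,2) (-1,2) (-1,1) (-2,1) (-2,2) (-3,2) (-3,1)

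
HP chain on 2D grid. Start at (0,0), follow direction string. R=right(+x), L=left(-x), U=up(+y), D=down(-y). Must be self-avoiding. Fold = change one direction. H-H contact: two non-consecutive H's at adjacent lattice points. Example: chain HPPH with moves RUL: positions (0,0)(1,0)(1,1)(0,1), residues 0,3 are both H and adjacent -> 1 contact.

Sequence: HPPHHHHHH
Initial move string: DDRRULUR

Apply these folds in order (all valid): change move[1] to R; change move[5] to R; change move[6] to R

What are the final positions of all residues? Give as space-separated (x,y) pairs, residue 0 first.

Answer: (0,0) (0,-1) (1,-1) (2,-1) (3,-1) (3,0) (4,0) (5,0) (6,0)

Derivation:
Initial moves: DDRRULUR
Fold: move[1]->R => DRRRULUR (positions: [(0, 0), (0, -1), (1, -1), (2, -1), (3, -1), (3, 0), (2, 0), (2, 1), (3, 1)])
Fold: move[5]->R => DRRRURUR (positions: [(0, 0), (0, -1), (1, -1), (2, -1), (3, -1), (3, 0), (4, 0), (4, 1), (5, 1)])
Fold: move[6]->R => DRRRURRR (positions: [(0, 0), (0, -1), (1, -1), (2, -1), (3, -1), (3, 0), (4, 0), (5, 0), (6, 0)])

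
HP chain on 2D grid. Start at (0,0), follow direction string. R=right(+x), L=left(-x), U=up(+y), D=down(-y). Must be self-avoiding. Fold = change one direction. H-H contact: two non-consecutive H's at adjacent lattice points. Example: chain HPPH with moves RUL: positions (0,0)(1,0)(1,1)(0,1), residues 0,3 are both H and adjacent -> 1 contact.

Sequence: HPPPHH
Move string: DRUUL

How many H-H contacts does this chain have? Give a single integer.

Positions: [(0, 0), (0, -1), (1, -1), (1, 0), (1, 1), (0, 1)]
H-H contact: residue 0 @(0,0) - residue 5 @(0, 1)

Answer: 1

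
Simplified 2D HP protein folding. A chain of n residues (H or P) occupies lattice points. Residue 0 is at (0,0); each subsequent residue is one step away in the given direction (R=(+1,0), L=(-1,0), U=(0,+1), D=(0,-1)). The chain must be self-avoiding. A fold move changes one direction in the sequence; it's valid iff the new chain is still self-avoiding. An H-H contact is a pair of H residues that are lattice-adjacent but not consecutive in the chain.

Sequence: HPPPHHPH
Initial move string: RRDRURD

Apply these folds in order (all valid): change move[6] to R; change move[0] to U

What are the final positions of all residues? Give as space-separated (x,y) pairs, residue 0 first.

Answer: (0,0) (0,1) (1,1) (1,0) (2,0) (2,1) (3,1) (4,1)

Derivation:
Initial moves: RRDRURD
Fold: move[6]->R => RRDRURR (positions: [(0, 0), (1, 0), (2, 0), (2, -1), (3, -1), (3, 0), (4, 0), (5, 0)])
Fold: move[0]->U => URDRURR (positions: [(0, 0), (0, 1), (1, 1), (1, 0), (2, 0), (2, 1), (3, 1), (4, 1)])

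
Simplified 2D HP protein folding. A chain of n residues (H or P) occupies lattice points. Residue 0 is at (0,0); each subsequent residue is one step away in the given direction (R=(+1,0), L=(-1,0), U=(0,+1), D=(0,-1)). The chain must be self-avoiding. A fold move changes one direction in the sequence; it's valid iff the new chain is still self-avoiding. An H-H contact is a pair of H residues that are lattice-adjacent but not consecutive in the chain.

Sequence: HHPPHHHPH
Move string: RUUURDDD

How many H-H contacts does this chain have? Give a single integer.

Positions: [(0, 0), (1, 0), (1, 1), (1, 2), (1, 3), (2, 3), (2, 2), (2, 1), (2, 0)]
H-H contact: residue 1 @(1,0) - residue 8 @(2, 0)

Answer: 1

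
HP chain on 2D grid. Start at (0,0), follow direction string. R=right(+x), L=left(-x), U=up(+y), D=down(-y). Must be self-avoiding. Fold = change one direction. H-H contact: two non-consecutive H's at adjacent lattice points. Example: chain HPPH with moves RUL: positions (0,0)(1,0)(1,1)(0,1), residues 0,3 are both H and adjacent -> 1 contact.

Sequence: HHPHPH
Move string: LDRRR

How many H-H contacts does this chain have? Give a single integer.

Positions: [(0, 0), (-1, 0), (-1, -1), (0, -1), (1, -1), (2, -1)]
H-H contact: residue 0 @(0,0) - residue 3 @(0, -1)

Answer: 1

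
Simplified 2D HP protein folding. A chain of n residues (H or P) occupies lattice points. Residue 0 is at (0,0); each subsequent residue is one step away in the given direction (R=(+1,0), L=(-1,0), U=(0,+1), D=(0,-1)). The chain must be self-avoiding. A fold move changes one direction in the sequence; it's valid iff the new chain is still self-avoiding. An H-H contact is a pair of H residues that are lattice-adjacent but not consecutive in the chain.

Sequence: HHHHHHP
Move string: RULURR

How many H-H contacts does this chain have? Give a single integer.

Answer: 2

Derivation:
Positions: [(0, 0), (1, 0), (1, 1), (0, 1), (0, 2), (1, 2), (2, 2)]
H-H contact: residue 0 @(0,0) - residue 3 @(0, 1)
H-H contact: residue 2 @(1,1) - residue 5 @(1, 2)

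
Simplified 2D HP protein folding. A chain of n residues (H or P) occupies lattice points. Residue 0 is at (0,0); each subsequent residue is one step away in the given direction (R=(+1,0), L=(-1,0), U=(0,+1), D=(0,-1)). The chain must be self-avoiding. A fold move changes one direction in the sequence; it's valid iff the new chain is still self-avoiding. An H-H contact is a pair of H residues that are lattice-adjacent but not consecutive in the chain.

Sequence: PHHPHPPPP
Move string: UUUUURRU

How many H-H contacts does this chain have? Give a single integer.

Positions: [(0, 0), (0, 1), (0, 2), (0, 3), (0, 4), (0, 5), (1, 5), (2, 5), (2, 6)]
No H-H contacts found.

Answer: 0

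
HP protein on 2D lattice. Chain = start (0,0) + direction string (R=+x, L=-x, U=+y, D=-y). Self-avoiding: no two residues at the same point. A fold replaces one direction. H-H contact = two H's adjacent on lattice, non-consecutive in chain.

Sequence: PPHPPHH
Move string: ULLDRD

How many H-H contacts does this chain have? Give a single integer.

Positions: [(0, 0), (0, 1), (-1, 1), (-2, 1), (-2, 0), (-1, 0), (-1, -1)]
H-H contact: residue 2 @(-1,1) - residue 5 @(-1, 0)

Answer: 1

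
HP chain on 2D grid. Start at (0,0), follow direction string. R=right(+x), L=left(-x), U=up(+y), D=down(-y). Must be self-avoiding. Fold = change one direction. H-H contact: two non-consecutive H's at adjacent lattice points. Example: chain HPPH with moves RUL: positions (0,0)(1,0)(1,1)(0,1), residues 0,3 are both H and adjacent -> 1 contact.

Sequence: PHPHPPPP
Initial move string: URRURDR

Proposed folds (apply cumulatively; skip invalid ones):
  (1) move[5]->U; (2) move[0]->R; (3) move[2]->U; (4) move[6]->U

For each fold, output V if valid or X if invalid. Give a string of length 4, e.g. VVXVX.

Initial: URRURDR -> [(0, 0), (0, 1), (1, 1), (2, 1), (2, 2), (3, 2), (3, 1), (4, 1)]
Fold 1: move[5]->U => URRURUR VALID
Fold 2: move[0]->R => RRRURUR VALID
Fold 3: move[2]->U => RRUURUR VALID
Fold 4: move[6]->U => RRUURUU VALID

Answer: VVVV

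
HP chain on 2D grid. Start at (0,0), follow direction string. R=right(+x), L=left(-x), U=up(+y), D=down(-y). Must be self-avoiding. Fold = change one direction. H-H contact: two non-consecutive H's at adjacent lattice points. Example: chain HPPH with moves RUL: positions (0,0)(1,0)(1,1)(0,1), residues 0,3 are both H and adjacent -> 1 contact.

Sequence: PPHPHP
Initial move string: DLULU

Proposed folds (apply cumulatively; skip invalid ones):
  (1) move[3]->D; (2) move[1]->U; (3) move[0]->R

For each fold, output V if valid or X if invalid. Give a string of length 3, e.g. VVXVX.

Answer: XXX

Derivation:
Initial: DLULU -> [(0, 0), (0, -1), (-1, -1), (-1, 0), (-2, 0), (-2, 1)]
Fold 1: move[3]->D => DLUDU INVALID (collision), skipped
Fold 2: move[1]->U => DUULU INVALID (collision), skipped
Fold 3: move[0]->R => RLULU INVALID (collision), skipped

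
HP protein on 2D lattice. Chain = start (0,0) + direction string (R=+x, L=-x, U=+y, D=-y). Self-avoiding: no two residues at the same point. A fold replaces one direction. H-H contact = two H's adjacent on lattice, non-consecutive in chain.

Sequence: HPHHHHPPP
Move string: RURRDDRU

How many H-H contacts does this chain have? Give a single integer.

Positions: [(0, 0), (1, 0), (1, 1), (2, 1), (3, 1), (3, 0), (3, -1), (4, -1), (4, 0)]
No H-H contacts found.

Answer: 0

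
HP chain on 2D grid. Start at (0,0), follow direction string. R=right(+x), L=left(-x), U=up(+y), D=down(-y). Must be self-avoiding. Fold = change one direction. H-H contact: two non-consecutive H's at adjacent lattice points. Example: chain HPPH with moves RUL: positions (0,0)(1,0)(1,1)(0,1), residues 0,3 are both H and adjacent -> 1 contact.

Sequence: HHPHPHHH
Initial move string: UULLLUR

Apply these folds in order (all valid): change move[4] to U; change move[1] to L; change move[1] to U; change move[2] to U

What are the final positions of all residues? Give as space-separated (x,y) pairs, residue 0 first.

Answer: (0,0) (0,1) (0,2) (0,3) (-1,3) (-1,4) (-1,5) (0,5)

Derivation:
Initial moves: UULLLUR
Fold: move[4]->U => UULLUUR (positions: [(0, 0), (0, 1), (0, 2), (-1, 2), (-2, 2), (-2, 3), (-2, 4), (-1, 4)])
Fold: move[1]->L => ULLLUUR (positions: [(0, 0), (0, 1), (-1, 1), (-2, 1), (-3, 1), (-3, 2), (-3, 3), (-2, 3)])
Fold: move[1]->U => UULLUUR (positions: [(0, 0), (0, 1), (0, 2), (-1, 2), (-2, 2), (-2, 3), (-2, 4), (-1, 4)])
Fold: move[2]->U => UUULUUR (positions: [(0, 0), (0, 1), (0, 2), (0, 3), (-1, 3), (-1, 4), (-1, 5), (0, 5)])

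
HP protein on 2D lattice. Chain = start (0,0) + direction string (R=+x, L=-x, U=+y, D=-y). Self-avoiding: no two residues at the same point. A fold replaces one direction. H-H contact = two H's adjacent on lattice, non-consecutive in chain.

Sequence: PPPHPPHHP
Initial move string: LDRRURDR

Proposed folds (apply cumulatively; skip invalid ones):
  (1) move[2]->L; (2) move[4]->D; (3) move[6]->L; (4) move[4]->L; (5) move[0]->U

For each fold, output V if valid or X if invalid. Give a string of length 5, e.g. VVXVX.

Initial: LDRRURDR -> [(0, 0), (-1, 0), (-1, -1), (0, -1), (1, -1), (1, 0), (2, 0), (2, -1), (3, -1)]
Fold 1: move[2]->L => LDLRURDR INVALID (collision), skipped
Fold 2: move[4]->D => LDRRDRDR VALID
Fold 3: move[6]->L => LDRRDRLR INVALID (collision), skipped
Fold 4: move[4]->L => LDRRLRDR INVALID (collision), skipped
Fold 5: move[0]->U => UDRRDRDR INVALID (collision), skipped

Answer: XVXXX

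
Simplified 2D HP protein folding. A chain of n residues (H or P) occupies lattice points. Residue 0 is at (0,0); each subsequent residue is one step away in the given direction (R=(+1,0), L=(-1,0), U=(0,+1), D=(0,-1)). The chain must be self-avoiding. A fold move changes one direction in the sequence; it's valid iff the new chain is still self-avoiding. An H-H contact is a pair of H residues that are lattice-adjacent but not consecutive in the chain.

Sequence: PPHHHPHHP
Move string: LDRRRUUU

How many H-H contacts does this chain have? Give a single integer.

Answer: 0

Derivation:
Positions: [(0, 0), (-1, 0), (-1, -1), (0, -1), (1, -1), (2, -1), (2, 0), (2, 1), (2, 2)]
No H-H contacts found.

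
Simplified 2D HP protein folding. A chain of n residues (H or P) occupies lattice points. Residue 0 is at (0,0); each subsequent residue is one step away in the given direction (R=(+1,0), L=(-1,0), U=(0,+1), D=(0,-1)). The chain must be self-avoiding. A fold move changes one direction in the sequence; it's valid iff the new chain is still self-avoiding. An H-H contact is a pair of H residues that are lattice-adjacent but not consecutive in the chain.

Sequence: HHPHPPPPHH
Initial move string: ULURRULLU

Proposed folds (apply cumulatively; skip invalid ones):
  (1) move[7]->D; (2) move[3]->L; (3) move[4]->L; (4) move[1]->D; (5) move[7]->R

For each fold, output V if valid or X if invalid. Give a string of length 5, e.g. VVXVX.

Answer: XXXXX

Derivation:
Initial: ULURRULLU -> [(0, 0), (0, 1), (-1, 1), (-1, 2), (0, 2), (1, 2), (1, 3), (0, 3), (-1, 3), (-1, 4)]
Fold 1: move[7]->D => ULURRULDU INVALID (collision), skipped
Fold 2: move[3]->L => ULULRULLU INVALID (collision), skipped
Fold 3: move[4]->L => ULURLULLU INVALID (collision), skipped
Fold 4: move[1]->D => UDURRULLU INVALID (collision), skipped
Fold 5: move[7]->R => ULURRULRU INVALID (collision), skipped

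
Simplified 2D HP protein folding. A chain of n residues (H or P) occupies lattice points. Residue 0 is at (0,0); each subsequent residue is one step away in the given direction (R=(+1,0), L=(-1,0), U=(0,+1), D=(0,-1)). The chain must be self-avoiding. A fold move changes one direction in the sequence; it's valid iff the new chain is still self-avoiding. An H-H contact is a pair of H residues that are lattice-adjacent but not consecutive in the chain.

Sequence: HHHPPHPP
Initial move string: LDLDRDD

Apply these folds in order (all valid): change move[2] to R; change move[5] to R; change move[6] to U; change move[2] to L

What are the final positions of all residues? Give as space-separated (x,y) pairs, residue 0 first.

Initial moves: LDLDRDD
Fold: move[2]->R => LDRDRDD (positions: [(0, 0), (-1, 0), (-1, -1), (0, -1), (0, -2), (1, -2), (1, -3), (1, -4)])
Fold: move[5]->R => LDRDRRD (positions: [(0, 0), (-1, 0), (-1, -1), (0, -1), (0, -2), (1, -2), (2, -2), (2, -3)])
Fold: move[6]->U => LDRDRRU (positions: [(0, 0), (-1, 0), (-1, -1), (0, -1), (0, -2), (1, -2), (2, -2), (2, -1)])
Fold: move[2]->L => LDLDRRU (positions: [(0, 0), (-1, 0), (-1, -1), (-2, -1), (-2, -2), (-1, -2), (0, -2), (0, -1)])

Answer: (0,0) (-1,0) (-1,-1) (-2,-1) (-2,-2) (-1,-2) (0,-2) (0,-1)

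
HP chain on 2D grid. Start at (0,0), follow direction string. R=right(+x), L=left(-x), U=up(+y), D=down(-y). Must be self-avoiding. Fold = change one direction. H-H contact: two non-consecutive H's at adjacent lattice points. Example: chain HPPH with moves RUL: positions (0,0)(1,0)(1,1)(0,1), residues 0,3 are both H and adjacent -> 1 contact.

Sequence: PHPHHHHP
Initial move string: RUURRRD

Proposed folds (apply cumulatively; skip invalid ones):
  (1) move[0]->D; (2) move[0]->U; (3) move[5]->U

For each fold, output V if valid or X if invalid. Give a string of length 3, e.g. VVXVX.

Answer: XVX

Derivation:
Initial: RUURRRD -> [(0, 0), (1, 0), (1, 1), (1, 2), (2, 2), (3, 2), (4, 2), (4, 1)]
Fold 1: move[0]->D => DUURRRD INVALID (collision), skipped
Fold 2: move[0]->U => UUURRRD VALID
Fold 3: move[5]->U => UUURRUD INVALID (collision), skipped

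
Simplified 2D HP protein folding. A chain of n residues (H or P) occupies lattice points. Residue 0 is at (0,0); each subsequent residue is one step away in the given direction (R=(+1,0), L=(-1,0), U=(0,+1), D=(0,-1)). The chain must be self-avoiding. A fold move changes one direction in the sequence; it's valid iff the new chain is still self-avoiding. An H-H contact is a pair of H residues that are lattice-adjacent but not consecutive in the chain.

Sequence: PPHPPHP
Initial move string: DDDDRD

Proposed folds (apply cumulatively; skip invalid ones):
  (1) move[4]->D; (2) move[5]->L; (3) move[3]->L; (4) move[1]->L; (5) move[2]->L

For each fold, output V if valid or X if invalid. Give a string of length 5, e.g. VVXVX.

Answer: VVVVV

Derivation:
Initial: DDDDRD -> [(0, 0), (0, -1), (0, -2), (0, -3), (0, -4), (1, -4), (1, -5)]
Fold 1: move[4]->D => DDDDDD VALID
Fold 2: move[5]->L => DDDDDL VALID
Fold 3: move[3]->L => DDDLDL VALID
Fold 4: move[1]->L => DLDLDL VALID
Fold 5: move[2]->L => DLLLDL VALID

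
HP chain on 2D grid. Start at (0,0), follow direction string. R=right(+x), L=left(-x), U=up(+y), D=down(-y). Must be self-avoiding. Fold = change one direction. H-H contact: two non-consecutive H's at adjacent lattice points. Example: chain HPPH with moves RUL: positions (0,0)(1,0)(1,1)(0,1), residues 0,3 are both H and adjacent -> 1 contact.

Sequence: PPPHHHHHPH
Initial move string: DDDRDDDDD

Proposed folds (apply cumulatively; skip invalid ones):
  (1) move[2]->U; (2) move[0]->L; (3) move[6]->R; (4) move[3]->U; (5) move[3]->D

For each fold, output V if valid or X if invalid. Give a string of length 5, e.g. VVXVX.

Initial: DDDRDDDDD -> [(0, 0), (0, -1), (0, -2), (0, -3), (1, -3), (1, -4), (1, -5), (1, -6), (1, -7), (1, -8)]
Fold 1: move[2]->U => DDURDDDDD INVALID (collision), skipped
Fold 2: move[0]->L => LDDRDDDDD VALID
Fold 3: move[6]->R => LDDRDDRDD VALID
Fold 4: move[3]->U => LDDUDDRDD INVALID (collision), skipped
Fold 5: move[3]->D => LDDDDDRDD VALID

Answer: XVVXV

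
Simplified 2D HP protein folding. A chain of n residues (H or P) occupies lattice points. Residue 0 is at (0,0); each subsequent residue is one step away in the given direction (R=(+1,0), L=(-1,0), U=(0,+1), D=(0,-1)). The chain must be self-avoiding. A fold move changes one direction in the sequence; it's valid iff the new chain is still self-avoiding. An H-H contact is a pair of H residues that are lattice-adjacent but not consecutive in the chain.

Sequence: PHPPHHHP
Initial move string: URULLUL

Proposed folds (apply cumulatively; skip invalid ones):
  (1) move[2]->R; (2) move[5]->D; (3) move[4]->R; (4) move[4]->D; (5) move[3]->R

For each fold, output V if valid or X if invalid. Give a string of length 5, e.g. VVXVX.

Answer: XVXXX

Derivation:
Initial: URULLUL -> [(0, 0), (0, 1), (1, 1), (1, 2), (0, 2), (-1, 2), (-1, 3), (-2, 3)]
Fold 1: move[2]->R => URRLLUL INVALID (collision), skipped
Fold 2: move[5]->D => URULLDL VALID
Fold 3: move[4]->R => URULRDL INVALID (collision), skipped
Fold 4: move[4]->D => URULDDL INVALID (collision), skipped
Fold 5: move[3]->R => URURLDL INVALID (collision), skipped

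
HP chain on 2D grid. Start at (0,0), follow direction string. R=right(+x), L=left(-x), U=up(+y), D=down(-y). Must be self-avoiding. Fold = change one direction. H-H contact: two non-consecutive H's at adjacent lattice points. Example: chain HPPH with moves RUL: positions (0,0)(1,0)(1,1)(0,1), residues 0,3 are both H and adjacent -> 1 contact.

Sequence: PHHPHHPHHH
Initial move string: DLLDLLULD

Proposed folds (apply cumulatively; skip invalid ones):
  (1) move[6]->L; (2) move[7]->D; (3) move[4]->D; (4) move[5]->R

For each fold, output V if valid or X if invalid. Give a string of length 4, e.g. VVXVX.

Answer: VVVX

Derivation:
Initial: DLLDLLULD -> [(0, 0), (0, -1), (-1, -1), (-2, -1), (-2, -2), (-3, -2), (-4, -2), (-4, -1), (-5, -1), (-5, -2)]
Fold 1: move[6]->L => DLLDLLLLD VALID
Fold 2: move[7]->D => DLLDLLLDD VALID
Fold 3: move[4]->D => DLLDDLLDD VALID
Fold 4: move[5]->R => DLLDDRLDD INVALID (collision), skipped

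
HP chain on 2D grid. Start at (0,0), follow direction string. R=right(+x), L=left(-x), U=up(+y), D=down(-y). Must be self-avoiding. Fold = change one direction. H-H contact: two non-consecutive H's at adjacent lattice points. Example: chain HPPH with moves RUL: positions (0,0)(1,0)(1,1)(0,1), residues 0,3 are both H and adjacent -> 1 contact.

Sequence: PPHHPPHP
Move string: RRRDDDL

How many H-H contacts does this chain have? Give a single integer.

Positions: [(0, 0), (1, 0), (2, 0), (3, 0), (3, -1), (3, -2), (3, -3), (2, -3)]
No H-H contacts found.

Answer: 0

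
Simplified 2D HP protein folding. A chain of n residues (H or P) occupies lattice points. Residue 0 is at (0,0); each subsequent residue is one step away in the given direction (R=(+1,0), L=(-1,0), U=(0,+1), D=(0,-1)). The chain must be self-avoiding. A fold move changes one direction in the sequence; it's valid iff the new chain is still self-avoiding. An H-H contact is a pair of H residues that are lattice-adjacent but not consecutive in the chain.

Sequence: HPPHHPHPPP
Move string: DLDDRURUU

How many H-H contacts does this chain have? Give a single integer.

Positions: [(0, 0), (0, -1), (-1, -1), (-1, -2), (-1, -3), (0, -3), (0, -2), (1, -2), (1, -1), (1, 0)]
H-H contact: residue 3 @(-1,-2) - residue 6 @(0, -2)

Answer: 1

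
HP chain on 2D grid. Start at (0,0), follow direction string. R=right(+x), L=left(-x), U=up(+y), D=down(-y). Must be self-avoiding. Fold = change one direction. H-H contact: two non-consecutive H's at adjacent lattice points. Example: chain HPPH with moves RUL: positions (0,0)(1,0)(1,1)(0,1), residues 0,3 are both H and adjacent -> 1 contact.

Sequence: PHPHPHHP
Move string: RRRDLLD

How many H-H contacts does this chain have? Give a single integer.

Answer: 1

Derivation:
Positions: [(0, 0), (1, 0), (2, 0), (3, 0), (3, -1), (2, -1), (1, -1), (1, -2)]
H-H contact: residue 1 @(1,0) - residue 6 @(1, -1)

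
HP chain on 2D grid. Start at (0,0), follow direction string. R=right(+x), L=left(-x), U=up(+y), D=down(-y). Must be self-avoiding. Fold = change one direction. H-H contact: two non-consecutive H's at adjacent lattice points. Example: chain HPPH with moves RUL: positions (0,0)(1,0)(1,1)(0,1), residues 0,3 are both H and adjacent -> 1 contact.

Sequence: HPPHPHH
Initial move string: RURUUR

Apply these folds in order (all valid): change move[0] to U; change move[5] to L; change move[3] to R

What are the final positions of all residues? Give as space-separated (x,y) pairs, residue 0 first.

Answer: (0,0) (0,1) (0,2) (1,2) (2,2) (2,3) (1,3)

Derivation:
Initial moves: RURUUR
Fold: move[0]->U => UURUUR (positions: [(0, 0), (0, 1), (0, 2), (1, 2), (1, 3), (1, 4), (2, 4)])
Fold: move[5]->L => UURUUL (positions: [(0, 0), (0, 1), (0, 2), (1, 2), (1, 3), (1, 4), (0, 4)])
Fold: move[3]->R => UURRUL (positions: [(0, 0), (0, 1), (0, 2), (1, 2), (2, 2), (2, 3), (1, 3)])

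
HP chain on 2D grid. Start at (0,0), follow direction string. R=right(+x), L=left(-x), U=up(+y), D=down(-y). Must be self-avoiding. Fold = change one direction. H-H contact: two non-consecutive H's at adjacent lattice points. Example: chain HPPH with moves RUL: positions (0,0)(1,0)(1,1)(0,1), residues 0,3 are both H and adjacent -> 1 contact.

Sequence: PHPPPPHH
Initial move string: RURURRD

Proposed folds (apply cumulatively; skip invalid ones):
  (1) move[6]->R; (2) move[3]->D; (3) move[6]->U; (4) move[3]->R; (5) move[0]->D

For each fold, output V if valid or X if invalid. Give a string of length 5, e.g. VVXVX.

Answer: VVVVX

Derivation:
Initial: RURURRD -> [(0, 0), (1, 0), (1, 1), (2, 1), (2, 2), (3, 2), (4, 2), (4, 1)]
Fold 1: move[6]->R => RURURRR VALID
Fold 2: move[3]->D => RURDRRR VALID
Fold 3: move[6]->U => RURDRRU VALID
Fold 4: move[3]->R => RURRRRU VALID
Fold 5: move[0]->D => DURRRRU INVALID (collision), skipped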